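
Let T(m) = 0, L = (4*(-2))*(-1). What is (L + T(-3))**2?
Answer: 64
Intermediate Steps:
L = 8 (L = -8*(-1) = 8)
(L + T(-3))**2 = (8 + 0)**2 = 8**2 = 64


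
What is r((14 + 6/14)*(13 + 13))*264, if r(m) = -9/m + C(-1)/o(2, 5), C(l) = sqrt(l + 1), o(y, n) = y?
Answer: -8316/1313 ≈ -6.3336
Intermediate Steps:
C(l) = sqrt(1 + l)
r(m) = -9/m (r(m) = -9/m + sqrt(1 - 1)/2 = -9/m + sqrt(0)*(1/2) = -9/m + 0*(1/2) = -9/m + 0 = -9/m)
r((14 + 6/14)*(13 + 13))*264 = -9*1/((13 + 13)*(14 + 6/14))*264 = -9*1/(26*(14 + 6*(1/14)))*264 = -9*1/(26*(14 + 3/7))*264 = -9/((101/7)*26)*264 = -9/2626/7*264 = -9*7/2626*264 = -63/2626*264 = -8316/1313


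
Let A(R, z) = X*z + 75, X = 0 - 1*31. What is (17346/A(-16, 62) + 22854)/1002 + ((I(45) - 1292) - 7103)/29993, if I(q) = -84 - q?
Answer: 208291514400/9251310857 ≈ 22.515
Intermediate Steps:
X = -31 (X = 0 - 31 = -31)
A(R, z) = 75 - 31*z (A(R, z) = -31*z + 75 = 75 - 31*z)
(17346/A(-16, 62) + 22854)/1002 + ((I(45) - 1292) - 7103)/29993 = (17346/(75 - 31*62) + 22854)/1002 + (((-84 - 1*45) - 1292) - 7103)/29993 = (17346/(75 - 1922) + 22854)*(1/1002) + (((-84 - 45) - 1292) - 7103)*(1/29993) = (17346/(-1847) + 22854)*(1/1002) + ((-129 - 1292) - 7103)*(1/29993) = (17346*(-1/1847) + 22854)*(1/1002) + (-1421 - 7103)*(1/29993) = (-17346/1847 + 22854)*(1/1002) - 8524*1/29993 = (42193992/1847)*(1/1002) - 8524/29993 = 7032332/308449 - 8524/29993 = 208291514400/9251310857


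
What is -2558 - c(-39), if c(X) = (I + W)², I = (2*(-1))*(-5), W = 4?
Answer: -2754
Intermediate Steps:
I = 10 (I = -2*(-5) = 10)
c(X) = 196 (c(X) = (10 + 4)² = 14² = 196)
-2558 - c(-39) = -2558 - 1*196 = -2558 - 196 = -2754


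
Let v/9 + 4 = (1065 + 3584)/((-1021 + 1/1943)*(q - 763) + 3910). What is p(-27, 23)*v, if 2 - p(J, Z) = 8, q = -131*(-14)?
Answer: 228885810885/1058527406 ≈ 216.23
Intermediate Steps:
q = 1834
p(J, Z) = -6 (p(J, Z) = 2 - 1*8 = 2 - 8 = -6)
v = -76295270295/2117054812 (v = -36 + 9*((1065 + 3584)/((-1021 + 1/1943)*(1834 - 763) + 3910)) = -36 + 9*(4649/((-1021 + 1/1943)*1071 + 3910)) = -36 + 9*(4649/(-1983802/1943*1071 + 3910)) = -36 + 9*(4649/(-2124651942/1943 + 3910)) = -36 + 9*(4649/(-2117054812/1943)) = -36 + 9*(4649*(-1943/2117054812)) = -36 + 9*(-9033007/2117054812) = -36 - 81297063/2117054812 = -76295270295/2117054812 ≈ -36.038)
p(-27, 23)*v = -6*(-76295270295/2117054812) = 228885810885/1058527406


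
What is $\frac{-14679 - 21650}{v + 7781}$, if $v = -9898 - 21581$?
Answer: $\frac{2137}{1394} \approx 1.533$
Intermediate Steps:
$v = -31479$ ($v = -9898 - 21581 = -31479$)
$\frac{-14679 - 21650}{v + 7781} = \frac{-14679 - 21650}{-31479 + 7781} = - \frac{36329}{-23698} = \left(-36329\right) \left(- \frac{1}{23698}\right) = \frac{2137}{1394}$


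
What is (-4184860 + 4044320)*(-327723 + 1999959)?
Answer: -235016047440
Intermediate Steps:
(-4184860 + 4044320)*(-327723 + 1999959) = -140540*1672236 = -235016047440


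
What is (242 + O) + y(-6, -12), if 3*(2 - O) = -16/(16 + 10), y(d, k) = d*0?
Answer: 9524/39 ≈ 244.21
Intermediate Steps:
y(d, k) = 0
O = 86/39 (O = 2 - (-16)/(3*(16 + 10)) = 2 - (-16)/(3*26) = 2 - (-16)/78 = 2 - 1/3*(-8/13) = 2 + 8/39 = 86/39 ≈ 2.2051)
(242 + O) + y(-6, -12) = (242 + 86/39) + 0 = 9524/39 + 0 = 9524/39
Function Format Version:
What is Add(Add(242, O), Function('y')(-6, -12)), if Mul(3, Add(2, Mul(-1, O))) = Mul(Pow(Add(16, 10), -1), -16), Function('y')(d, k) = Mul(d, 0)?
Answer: Rational(9524, 39) ≈ 244.21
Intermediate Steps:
Function('y')(d, k) = 0
O = Rational(86, 39) (O = Add(2, Mul(Rational(-1, 3), Mul(Pow(Add(16, 10), -1), -16))) = Add(2, Mul(Rational(-1, 3), Mul(Pow(26, -1), -16))) = Add(2, Mul(Rational(-1, 3), Mul(Rational(1, 26), -16))) = Add(2, Mul(Rational(-1, 3), Rational(-8, 13))) = Add(2, Rational(8, 39)) = Rational(86, 39) ≈ 2.2051)
Add(Add(242, O), Function('y')(-6, -12)) = Add(Add(242, Rational(86, 39)), 0) = Add(Rational(9524, 39), 0) = Rational(9524, 39)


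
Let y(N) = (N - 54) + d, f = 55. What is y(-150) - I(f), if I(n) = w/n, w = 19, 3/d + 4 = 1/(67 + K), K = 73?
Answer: -6305701/30745 ≈ -205.10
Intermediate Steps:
d = -420/559 (d = 3/(-4 + 1/(67 + 73)) = 3/(-4 + 1/140) = 3/(-559/140) = 3*(-140/559) = -420/559 ≈ -0.75134)
y(N) = -30606/559 + N (y(N) = (N - 54) - 420/559 = (-54 + N) - 420/559 = -30606/559 + N)
I(n) = 19/n
y(-150) - I(f) = (-30606/559 - 150) - 19/55 = -114456/559 - 19/55 = -6305701/30745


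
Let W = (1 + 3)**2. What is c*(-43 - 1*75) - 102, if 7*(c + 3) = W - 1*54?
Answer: 6248/7 ≈ 892.57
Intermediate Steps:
W = 16 (W = 4**2 = 16)
c = -59/7 (c = -3 + (16 - 1*54)/7 = -3 + (16 - 54)/7 = -3 + (1/7)*(-38) = -3 - 38/7 = -59/7 ≈ -8.4286)
c*(-43 - 1*75) - 102 = -59*(-43 - 1*75)/7 - 102 = -59*(-43 - 75)/7 - 102 = -59/7*(-118) - 102 = 6962/7 - 102 = 6248/7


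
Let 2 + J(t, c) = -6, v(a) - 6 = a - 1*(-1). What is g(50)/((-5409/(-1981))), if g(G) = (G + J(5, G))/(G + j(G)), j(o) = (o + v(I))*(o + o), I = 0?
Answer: 13867/5183625 ≈ 0.0026752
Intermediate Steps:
v(a) = 7 + a (v(a) = 6 + (a - 1*(-1)) = 6 + (a + 1) = 6 + (1 + a) = 7 + a)
J(t, c) = -8 (J(t, c) = -2 - 6 = -8)
j(o) = 2*o*(7 + o) (j(o) = (o + (7 + 0))*(o + o) = (o + 7)*(2*o) = (7 + o)*(2*o) = 2*o*(7 + o))
g(G) = (-8 + G)/(G + 2*G*(7 + G)) (g(G) = (G - 8)/(G + 2*G*(7 + G)) = (-8 + G)/(G + 2*G*(7 + G)))
g(50)/((-5409/(-1981))) = ((-8 + 50)/(50*(15 + 2*50)))/((-5409/(-1981))) = ((1/50)*42/(15 + 100))/((-5409*(-1/1981))) = ((1/50)*42/115)/(5409/1981) = ((1/50)*(1/115)*42)*(1981/5409) = (21/2875)*(1981/5409) = 13867/5183625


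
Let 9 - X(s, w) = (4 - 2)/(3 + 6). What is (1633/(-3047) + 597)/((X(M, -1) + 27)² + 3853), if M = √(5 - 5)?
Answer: 7747974/66677501 ≈ 0.11620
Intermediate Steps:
M = 0 (M = √0 = 0)
X(s, w) = 79/9 (X(s, w) = 9 - (4 - 2)/(3 + 6) = 9 - 2/9 = 79/9)
(1633/(-3047) + 597)/((X(M, -1) + 27)² + 3853) = (1633/(-3047) + 597)/((79/9 + 27)² + 3853) = (1633*(-1/3047) + 597)/((322/9)² + 3853) = (-1633/3047 + 597)/(103684/81 + 3853) = 1817426/(3047*(415777/81)) = (1817426/3047)*(81/415777) = 7747974/66677501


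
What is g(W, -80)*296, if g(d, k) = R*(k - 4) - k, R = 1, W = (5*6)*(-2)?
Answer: -1184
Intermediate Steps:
W = -60 (W = 30*(-2) = -60)
g(d, k) = -4 (g(d, k) = 1*(k - 4) - k = 1*(-4 + k) - k = (-4 + k) - k = -4)
g(W, -80)*296 = -4*296 = -1184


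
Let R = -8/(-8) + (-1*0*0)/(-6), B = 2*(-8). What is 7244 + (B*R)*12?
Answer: 7052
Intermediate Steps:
B = -16
R = 1 (R = -8*(-⅛) + (0*0)*(-⅙) = 1 + 0*(-⅙) = 1 + 0 = 1)
7244 + (B*R)*12 = 7244 - 16*1*12 = 7244 - 16*12 = 7244 - 192 = 7052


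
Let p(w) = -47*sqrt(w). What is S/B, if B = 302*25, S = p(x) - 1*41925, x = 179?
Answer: -1677/302 - 47*sqrt(179)/7550 ≈ -5.6363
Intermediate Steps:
S = -41925 - 47*sqrt(179) (S = -47*sqrt(179) - 1*41925 = -47*sqrt(179) - 41925 = -41925 - 47*sqrt(179) ≈ -42554.)
B = 7550
S/B = (-41925 - 47*sqrt(179))/7550 = (-41925 - 47*sqrt(179))*(1/7550) = -1677/302 - 47*sqrt(179)/7550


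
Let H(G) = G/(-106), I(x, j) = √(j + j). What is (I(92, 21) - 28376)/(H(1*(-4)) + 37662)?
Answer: -187991/249511 + 53*√42/1996088 ≈ -0.75327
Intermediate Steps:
I(x, j) = √2*√j (I(x, j) = √(2*j) = √2*√j)
H(G) = -G/106 (H(G) = G*(-1/106) = -G/106)
(I(92, 21) - 28376)/(H(1*(-4)) + 37662) = (√2*√21 - 28376)/(-(-4)/106 + 37662) = (√42 - 28376)/(-1/106*(-4) + 37662) = (-28376 + √42)/(2/53 + 37662) = (-28376 + √42)/(1996088/53) = (-28376 + √42)*(53/1996088) = -187991/249511 + 53*√42/1996088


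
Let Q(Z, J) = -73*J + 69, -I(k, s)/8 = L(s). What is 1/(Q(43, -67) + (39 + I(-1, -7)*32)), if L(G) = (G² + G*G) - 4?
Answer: -1/19065 ≈ -5.2452e-5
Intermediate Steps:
L(G) = -4 + 2*G² (L(G) = (G² + G²) - 4 = 2*G² - 4 = -4 + 2*G²)
I(k, s) = 32 - 16*s² (I(k, s) = -8*(-4 + 2*s²) = 32 - 16*s²)
Q(Z, J) = 69 - 73*J
1/(Q(43, -67) + (39 + I(-1, -7)*32)) = 1/((69 - 73*(-67)) + (39 + (32 - 16*(-7)²)*32)) = 1/((69 + 4891) + (39 + (32 - 16*49)*32)) = 1/(4960 + (39 + (32 - 784)*32)) = 1/(4960 + (39 - 752*32)) = 1/(4960 + (39 - 24064)) = 1/(4960 - 24025) = 1/(-19065) = -1/19065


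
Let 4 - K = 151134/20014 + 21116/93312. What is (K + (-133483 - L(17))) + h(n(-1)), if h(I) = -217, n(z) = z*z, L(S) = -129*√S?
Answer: -31212250555945/233443296 + 129*√17 ≈ -1.3317e+5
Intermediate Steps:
K = -881880745/233443296 (K = 4 - (151134/20014 + 21116/93312) = 4 - (151134*(1/20014) + 21116*(1/93312)) = 4 - (75567/10007 + 5279/23328) = 4 - 1*1815653929/233443296 = 4 - 1815653929/233443296 = -881880745/233443296 ≈ -3.7777)
n(z) = z²
(K + (-133483 - L(17))) + h(n(-1)) = (-881880745/233443296 + (-133483 - (-129)*√17)) - 217 = (-881880745/233443296 + (-133483 + 129*√17)) - 217 = (-31161593360713/233443296 + 129*√17) - 217 = -31212250555945/233443296 + 129*√17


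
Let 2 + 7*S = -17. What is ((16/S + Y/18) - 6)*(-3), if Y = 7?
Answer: 3935/114 ≈ 34.518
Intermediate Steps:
S = -19/7 (S = -2/7 + (⅐)*(-17) = -2/7 - 17/7 = -19/7 ≈ -2.7143)
((16/S + Y/18) - 6)*(-3) = ((16/(-19/7) + 7/18) - 6)*(-3) = ((16*(-7/19) + 7*(1/18)) - 6)*(-3) = ((-112/19 + 7/18) - 6)*(-3) = (-1883/342 - 6)*(-3) = -3935/342*(-3) = 3935/114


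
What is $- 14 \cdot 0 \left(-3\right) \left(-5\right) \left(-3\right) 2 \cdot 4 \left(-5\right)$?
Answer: $0$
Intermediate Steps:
$- 14 \cdot 0 \left(-3\right) \left(-5\right) \left(-3\right) 2 \cdot 4 \left(-5\right) = - 14 \cdot 0 \left(-5\right) \left(-6\right) 4 \left(-5\right) = \left(-14\right) 0 \left(\left(-24\right) \left(-5\right)\right) = 0 \cdot 120 = 0$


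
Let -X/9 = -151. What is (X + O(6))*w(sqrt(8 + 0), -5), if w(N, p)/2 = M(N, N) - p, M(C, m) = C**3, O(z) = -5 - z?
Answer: 13480 + 43136*sqrt(2) ≈ 74484.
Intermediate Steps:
X = 1359 (X = -9*(-151) = 1359)
w(N, p) = -2*p + 2*N**3 (w(N, p) = 2*(N**3 - p) = -2*p + 2*N**3)
(X + O(6))*w(sqrt(8 + 0), -5) = (1359 + (-5 - 1*6))*(-2*(-5) + 2*(sqrt(8 + 0))**3) = (1359 + (-5 - 6))*(10 + 2*(sqrt(8))**3) = (1359 - 11)*(10 + 2*(2*sqrt(2))**3) = 1348*(10 + 2*(16*sqrt(2))) = 1348*(10 + 32*sqrt(2)) = 13480 + 43136*sqrt(2)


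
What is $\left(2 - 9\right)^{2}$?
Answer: $49$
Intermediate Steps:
$\left(2 - 9\right)^{2} = \left(-7\right)^{2} = 49$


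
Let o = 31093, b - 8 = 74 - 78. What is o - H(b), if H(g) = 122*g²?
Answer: 29141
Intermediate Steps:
b = 4 (b = 8 + (74 - 78) = 8 - 4 = 4)
o - H(b) = 31093 - 122*4² = 31093 - 122*16 = 31093 - 1*1952 = 31093 - 1952 = 29141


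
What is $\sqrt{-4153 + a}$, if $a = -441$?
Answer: $i \sqrt{4594} \approx 67.779 i$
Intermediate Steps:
$\sqrt{-4153 + a} = \sqrt{-4153 - 441} = \sqrt{-4594} = i \sqrt{4594}$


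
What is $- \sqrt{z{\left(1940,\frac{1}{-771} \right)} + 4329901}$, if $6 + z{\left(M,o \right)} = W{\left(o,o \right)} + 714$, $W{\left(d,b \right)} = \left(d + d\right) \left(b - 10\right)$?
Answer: $- \frac{\sqrt{2574291559991}}{771} \approx -2081.0$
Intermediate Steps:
$W{\left(d,b \right)} = 2 d \left(-10 + b\right)$
$z{\left(M,o \right)} = 708 + 2 o \left(-10 + o\right)$ ($z{\left(M,o \right)} = -6 + \left(2 o \left(-10 + o\right) + 714\right) = -6 + \left(714 + 2 o \left(-10 + o\right)\right) = 708 + 2 o \left(-10 + o\right)$)
$- \sqrt{z{\left(1940,\frac{1}{-771} \right)} + 4329901} = - \sqrt{\left(708 + \frac{2 \left(-10 + \frac{1}{-771}\right)}{-771}\right) + 4329901} = - \sqrt{\left(708 + 2 \left(- \frac{1}{771}\right) \left(-10 - \frac{1}{771}\right)\right) + 4329901} = - \sqrt{\left(708 + 2 \left(- \frac{1}{771}\right) \left(- \frac{7711}{771}\right)\right) + 4329901} = - \sqrt{\left(708 + \frac{15422}{594441}\right) + 4329901} = - \sqrt{\frac{420879650}{594441} + 4329901} = - \sqrt{\frac{2574291559991}{594441}} = - \frac{\sqrt{2574291559991}}{771}$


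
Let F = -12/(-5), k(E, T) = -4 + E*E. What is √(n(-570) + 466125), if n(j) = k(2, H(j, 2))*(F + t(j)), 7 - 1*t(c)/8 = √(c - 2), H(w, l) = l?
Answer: 5*√18645 ≈ 682.73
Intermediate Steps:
t(c) = 56 - 8*√(-2 + c) (t(c) = 56 - 8*√(c - 2) = 56 - 8*√(-2 + c))
k(E, T) = -4 + E²
F = 12/5 (F = -12*(-⅕) = 12/5 ≈ 2.4000)
n(j) = 0 (n(j) = (-4 + 2²)*(12/5 + (56 - 8*√(-2 + j))) = (-4 + 4)*(292/5 - 8*√(-2 + j)) = 0*(292/5 - 8*√(-2 + j)) = 0)
√(n(-570) + 466125) = √(0 + 466125) = √466125 = 5*√18645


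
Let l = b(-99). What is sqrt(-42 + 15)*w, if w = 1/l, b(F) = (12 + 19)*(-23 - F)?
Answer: 3*I*sqrt(3)/2356 ≈ 0.0022055*I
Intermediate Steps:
b(F) = -713 - 31*F (b(F) = 31*(-23 - F) = -713 - 31*F)
l = 2356 (l = -713 - 31*(-99) = -713 + 3069 = 2356)
w = 1/2356 ≈ 0.00042445
sqrt(-42 + 15)*w = sqrt(-42 + 15)*(1/2356) = sqrt(-27)*(1/2356) = (3*I*sqrt(3))*(1/2356) = 3*I*sqrt(3)/2356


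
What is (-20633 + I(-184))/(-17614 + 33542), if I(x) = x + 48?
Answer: -20769/15928 ≈ -1.3039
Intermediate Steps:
I(x) = 48 + x
(-20633 + I(-184))/(-17614 + 33542) = (-20633 + (48 - 184))/(-17614 + 33542) = (-20633 - 136)/15928 = -20769*1/15928 = -20769/15928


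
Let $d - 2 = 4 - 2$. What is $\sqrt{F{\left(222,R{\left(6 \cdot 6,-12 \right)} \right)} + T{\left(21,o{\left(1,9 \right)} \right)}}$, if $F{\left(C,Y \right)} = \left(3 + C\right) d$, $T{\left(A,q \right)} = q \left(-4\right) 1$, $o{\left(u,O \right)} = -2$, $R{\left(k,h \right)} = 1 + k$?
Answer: $2 \sqrt{227} \approx 30.133$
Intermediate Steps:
$d = 4$ ($d = 2 + \left(4 - 2\right) = 2 + 2 = 4$)
$T{\left(A,q \right)} = - 4 q$ ($T{\left(A,q \right)} = - 4 q 1 = - 4 q$)
$F{\left(C,Y \right)} = 12 + 4 C$ ($F{\left(C,Y \right)} = \left(3 + C\right) 4 = 12 + 4 C$)
$\sqrt{F{\left(222,R{\left(6 \cdot 6,-12 \right)} \right)} + T{\left(21,o{\left(1,9 \right)} \right)}} = \sqrt{\left(12 + 4 \cdot 222\right) - -8} = \sqrt{\left(12 + 888\right) + 8} = \sqrt{900 + 8} = \sqrt{908} = 2 \sqrt{227}$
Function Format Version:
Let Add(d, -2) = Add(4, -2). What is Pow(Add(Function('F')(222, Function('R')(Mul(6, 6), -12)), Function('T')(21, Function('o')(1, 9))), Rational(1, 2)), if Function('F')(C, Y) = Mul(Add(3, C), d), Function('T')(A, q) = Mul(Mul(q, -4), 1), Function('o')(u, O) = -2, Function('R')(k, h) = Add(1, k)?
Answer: Mul(2, Pow(227, Rational(1, 2))) ≈ 30.133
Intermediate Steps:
d = 4 (d = Add(2, Add(4, -2)) = Add(2, 2) = 4)
Function('T')(A, q) = Mul(-4, q) (Function('T')(A, q) = Mul(Mul(-4, q), 1) = Mul(-4, q))
Function('F')(C, Y) = Add(12, Mul(4, C)) (Function('F')(C, Y) = Mul(Add(3, C), 4) = Add(12, Mul(4, C)))
Pow(Add(Function('F')(222, Function('R')(Mul(6, 6), -12)), Function('T')(21, Function('o')(1, 9))), Rational(1, 2)) = Pow(Add(Add(12, Mul(4, 222)), Mul(-4, -2)), Rational(1, 2)) = Pow(Add(Add(12, 888), 8), Rational(1, 2)) = Pow(Add(900, 8), Rational(1, 2)) = Pow(908, Rational(1, 2)) = Mul(2, Pow(227, Rational(1, 2)))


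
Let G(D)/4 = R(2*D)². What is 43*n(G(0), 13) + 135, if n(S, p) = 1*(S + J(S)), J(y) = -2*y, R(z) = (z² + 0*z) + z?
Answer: 135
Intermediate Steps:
R(z) = z + z² (R(z) = (z² + 0) + z = z² + z = z + z²)
G(D) = 16*D²*(1 + 2*D)² (G(D) = 4*((2*D)*(1 + 2*D))² = 4*(2*D*(1 + 2*D))² = 4*(4*D²*(1 + 2*D)²) = 16*D²*(1 + 2*D)²)
n(S, p) = -S (n(S, p) = 1*(S - 2*S) = 1*(-S) = -S)
43*n(G(0), 13) + 135 = 43*(-16*0²*(1 + 2*0)²) + 135 = 43*(-16*0*(1 + 0)²) + 135 = 43*(-16*0*1²) + 135 = 43*(-16*0) + 135 = 43*(-1*0) + 135 = 43*0 + 135 = 0 + 135 = 135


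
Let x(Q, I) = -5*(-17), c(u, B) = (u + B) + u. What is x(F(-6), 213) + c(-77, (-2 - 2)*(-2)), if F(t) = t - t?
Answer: -61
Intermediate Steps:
F(t) = 0
c(u, B) = B + 2*u (c(u, B) = (B + u) + u = B + 2*u)
x(Q, I) = 85
x(F(-6), 213) + c(-77, (-2 - 2)*(-2)) = 85 + ((-2 - 2)*(-2) + 2*(-77)) = 85 + (-4*(-2) - 154) = 85 + (8 - 154) = 85 - 146 = -61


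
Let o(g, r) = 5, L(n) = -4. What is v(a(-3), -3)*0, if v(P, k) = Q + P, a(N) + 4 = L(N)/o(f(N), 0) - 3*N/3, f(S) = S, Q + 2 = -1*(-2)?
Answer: 0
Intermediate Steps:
Q = 0 (Q = -2 - 1*(-2) = -2 + 2 = 0)
a(N) = -24/5 - N (a(N) = -4 + (-4/5 - 3*N/3) = -4 + (-4*⅕ - 3*N*(⅓)) = -4 + (-⅘ - N) = -24/5 - N)
v(P, k) = P (v(P, k) = 0 + P = P)
v(a(-3), -3)*0 = (-24/5 - 1*(-3))*0 = (-24/5 + 3)*0 = -9/5*0 = 0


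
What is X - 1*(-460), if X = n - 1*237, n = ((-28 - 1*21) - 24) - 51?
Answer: 99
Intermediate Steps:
n = -124 (n = ((-28 - 21) - 24) - 51 = (-49 - 24) - 51 = -73 - 51 = -124)
X = -361 (X = -124 - 1*237 = -124 - 237 = -361)
X - 1*(-460) = -361 - 1*(-460) = -361 + 460 = 99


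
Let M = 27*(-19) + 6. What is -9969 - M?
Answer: -9462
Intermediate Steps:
M = -507 (M = -513 + 6 = -507)
-9969 - M = -9969 - 1*(-507) = -9969 + 507 = -9462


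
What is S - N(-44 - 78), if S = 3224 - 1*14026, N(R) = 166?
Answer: -10968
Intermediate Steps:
S = -10802 (S = 3224 - 14026 = -10802)
S - N(-44 - 78) = -10802 - 1*166 = -10802 - 166 = -10968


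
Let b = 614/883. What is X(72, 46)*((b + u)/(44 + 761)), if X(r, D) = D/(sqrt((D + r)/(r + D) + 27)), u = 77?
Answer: 13721*sqrt(7)/43267 ≈ 0.83903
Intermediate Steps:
X(r, D) = D*sqrt(7)/14 (X(r, D) = D/(sqrt((D + r)/(D + r) + 27)) = D/(sqrt(1 + 27)) = D/(sqrt(28)) = D/((2*sqrt(7))) = D*(sqrt(7)/14) = D*sqrt(7)/14)
b = 614/883 (b = 614*(1/883) = 614/883 ≈ 0.69536)
X(72, 46)*((b + u)/(44 + 761)) = ((1/14)*46*sqrt(7))*((614/883 + 77)/(44 + 761)) = (23*sqrt(7)/7)*((68605/883)/805) = (23*sqrt(7)/7)*((68605/883)*(1/805)) = (23*sqrt(7)/7)*(13721/142163) = 13721*sqrt(7)/43267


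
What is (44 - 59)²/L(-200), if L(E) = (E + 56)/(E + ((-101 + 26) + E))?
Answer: 11875/16 ≈ 742.19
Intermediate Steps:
L(E) = (56 + E)/(-75 + 2*E) (L(E) = (56 + E)/(E + (-75 + E)) = (56 + E)/(-75 + 2*E))
(44 - 59)²/L(-200) = (44 - 59)²/(((56 - 200)/(-75 + 2*(-200)))) = (-15)²/((-144/(-75 - 400))) = 225/((-144/(-475))) = 225/((-1/475*(-144))) = 225/(144/475) = 225*(475/144) = 11875/16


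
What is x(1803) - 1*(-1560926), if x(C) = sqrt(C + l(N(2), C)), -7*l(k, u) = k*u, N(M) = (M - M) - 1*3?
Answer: 1560926 + sqrt(126210)/7 ≈ 1.5610e+6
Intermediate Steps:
N(M) = -3 (N(M) = 0 - 3 = -3)
l(k, u) = -k*u/7
x(C) = sqrt(70)*sqrt(C)/7 (x(C) = sqrt(C - 1/7*(-3)*C) = sqrt(C + 3*C/7) = sqrt(10*C/7) = sqrt(70)*sqrt(C)/7)
x(1803) - 1*(-1560926) = sqrt(70)*sqrt(1803)/7 - 1*(-1560926) = sqrt(126210)/7 + 1560926 = 1560926 + sqrt(126210)/7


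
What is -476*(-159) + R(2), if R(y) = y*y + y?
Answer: 75690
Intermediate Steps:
R(y) = y + y² (R(y) = y² + y = y + y²)
-476*(-159) + R(2) = -476*(-159) + 2*(1 + 2) = 75684 + 2*3 = 75684 + 6 = 75690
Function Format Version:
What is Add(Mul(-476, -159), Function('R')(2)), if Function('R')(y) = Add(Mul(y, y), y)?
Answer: 75690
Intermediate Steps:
Function('R')(y) = Add(y, Pow(y, 2)) (Function('R')(y) = Add(Pow(y, 2), y) = Add(y, Pow(y, 2)))
Add(Mul(-476, -159), Function('R')(2)) = Add(Mul(-476, -159), Mul(2, Add(1, 2))) = Add(75684, Mul(2, 3)) = Add(75684, 6) = 75690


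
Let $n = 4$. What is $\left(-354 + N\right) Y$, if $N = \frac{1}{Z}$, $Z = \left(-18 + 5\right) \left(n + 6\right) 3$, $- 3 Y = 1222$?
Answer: $\frac{6488867}{45} \approx 1.442 \cdot 10^{5}$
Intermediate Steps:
$Y = - \frac{1222}{3}$ ($Y = \left(- \frac{1}{3}\right) 1222 = - \frac{1222}{3} \approx -407.33$)
$Z = -390$ ($Z = \left(-18 + 5\right) \left(4 + 6\right) 3 = - 13 \cdot 10 \cdot 3 = \left(-13\right) 30 = -390$)
$N = - \frac{1}{390}$ ($N = \frac{1}{-390} = - \frac{1}{390} \approx -0.0025641$)
$\left(-354 + N\right) Y = \left(-354 - \frac{1}{390}\right) \left(- \frac{1222}{3}\right) = \left(- \frac{138061}{390}\right) \left(- \frac{1222}{3}\right) = \frac{6488867}{45}$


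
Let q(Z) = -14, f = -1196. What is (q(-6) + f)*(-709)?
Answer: 857890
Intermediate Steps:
(q(-6) + f)*(-709) = (-14 - 1196)*(-709) = -1210*(-709) = 857890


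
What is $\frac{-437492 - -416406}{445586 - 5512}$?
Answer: $- \frac{10543}{220037} \approx -0.047915$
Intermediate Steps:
$\frac{-437492 - -416406}{445586 - 5512} = \frac{-437492 + 416406}{440074} = \left(-21086\right) \frac{1}{440074} = - \frac{10543}{220037}$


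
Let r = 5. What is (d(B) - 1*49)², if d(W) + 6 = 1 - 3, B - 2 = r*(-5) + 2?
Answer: 3249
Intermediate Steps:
B = -21 (B = 2 + (5*(-5) + 2) = 2 + (-25 + 2) = 2 - 23 = -21)
d(W) = -8 (d(W) = -6 + (1 - 3) = -6 - 2 = -8)
(d(B) - 1*49)² = (-8 - 1*49)² = (-8 - 49)² = (-57)² = 3249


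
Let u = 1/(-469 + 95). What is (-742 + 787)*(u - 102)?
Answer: -1716705/374 ≈ -4590.1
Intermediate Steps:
u = -1/374 (u = 1/(-374) = -1/374 ≈ -0.0026738)
(-742 + 787)*(u - 102) = (-742 + 787)*(-1/374 - 102) = 45*(-38149/374) = -1716705/374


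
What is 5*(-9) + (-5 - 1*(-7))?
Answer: -43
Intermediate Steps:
5*(-9) + (-5 - 1*(-7)) = -45 + (-5 + 7) = -45 + 2 = -43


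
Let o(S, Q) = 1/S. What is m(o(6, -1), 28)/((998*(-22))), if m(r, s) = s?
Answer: -7/5489 ≈ -0.0012753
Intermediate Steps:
m(o(6, -1), 28)/((998*(-22))) = 28/((998*(-22))) = 28/(-21956) = 28*(-1/21956) = -7/5489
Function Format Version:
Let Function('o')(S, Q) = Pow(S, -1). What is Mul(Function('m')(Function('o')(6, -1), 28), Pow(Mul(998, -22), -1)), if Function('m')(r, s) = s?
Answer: Rational(-7, 5489) ≈ -0.0012753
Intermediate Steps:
Mul(Function('m')(Function('o')(6, -1), 28), Pow(Mul(998, -22), -1)) = Mul(28, Pow(Mul(998, -22), -1)) = Mul(28, Pow(-21956, -1)) = Mul(28, Rational(-1, 21956)) = Rational(-7, 5489)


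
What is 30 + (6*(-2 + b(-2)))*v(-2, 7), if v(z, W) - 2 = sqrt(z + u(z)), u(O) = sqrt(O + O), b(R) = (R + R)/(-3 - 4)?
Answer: 90/7 - 60*sqrt(-2 + 2*I)/7 ≈ 7.3406 - 13.318*I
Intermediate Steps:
b(R) = -2*R/7 (b(R) = (2*R)/(-7) = (2*R)*(-1/7) = -2*R/7)
u(O) = sqrt(2)*sqrt(O) (u(O) = sqrt(2*O) = sqrt(2)*sqrt(O))
v(z, W) = 2 + sqrt(z + sqrt(2)*sqrt(z))
30 + (6*(-2 + b(-2)))*v(-2, 7) = 30 + (6*(-2 - 2/7*(-2)))*(2 + sqrt(-2 + sqrt(2)*sqrt(-2))) = 30 + (6*(-2 + 4/7))*(2 + sqrt(-2 + sqrt(2)*(I*sqrt(2)))) = 30 + (6*(-10/7))*(2 + sqrt(-2 + 2*I)) = 30 - 60*(2 + sqrt(-2 + 2*I))/7 = 30 + (-120/7 - 60*sqrt(-2 + 2*I)/7) = 90/7 - 60*sqrt(-2 + 2*I)/7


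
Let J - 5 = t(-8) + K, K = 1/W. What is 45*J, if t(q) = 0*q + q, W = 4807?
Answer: -648900/4807 ≈ -134.99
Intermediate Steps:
t(q) = q (t(q) = 0 + q = q)
K = 1/4807 ≈ 0.00020803
J = -14420/4807 (J = 5 + (-8 + 1/4807) = 5 - 38455/4807 = -14420/4807 ≈ -2.9998)
45*J = 45*(-14420/4807) = -648900/4807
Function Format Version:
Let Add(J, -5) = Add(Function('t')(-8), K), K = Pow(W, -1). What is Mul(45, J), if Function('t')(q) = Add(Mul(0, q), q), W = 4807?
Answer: Rational(-648900, 4807) ≈ -134.99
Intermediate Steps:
Function('t')(q) = q (Function('t')(q) = Add(0, q) = q)
K = Rational(1, 4807) (K = Pow(4807, -1) = Rational(1, 4807) ≈ 0.00020803)
J = Rational(-14420, 4807) (J = Add(5, Add(-8, Rational(1, 4807))) = Add(5, Rational(-38455, 4807)) = Rational(-14420, 4807) ≈ -2.9998)
Mul(45, J) = Mul(45, Rational(-14420, 4807)) = Rational(-648900, 4807)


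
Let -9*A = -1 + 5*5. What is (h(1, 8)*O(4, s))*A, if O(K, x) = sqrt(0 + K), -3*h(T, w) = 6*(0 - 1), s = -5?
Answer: -32/3 ≈ -10.667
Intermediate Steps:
h(T, w) = 2 (h(T, w) = -2*(0 - 1) = -2*(-1) = -1/3*(-6) = 2)
A = -8/3 (A = -(-1 + 5*5)/9 = -(-1 + 25)/9 = -1/9*24 = -8/3 ≈ -2.6667)
O(K, x) = sqrt(K)
(h(1, 8)*O(4, s))*A = (2*sqrt(4))*(-8/3) = (2*2)*(-8/3) = 4*(-8/3) = -32/3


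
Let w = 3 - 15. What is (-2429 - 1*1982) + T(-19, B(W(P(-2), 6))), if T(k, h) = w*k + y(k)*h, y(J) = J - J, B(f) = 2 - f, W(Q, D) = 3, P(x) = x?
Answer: -4183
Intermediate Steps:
w = -12
y(J) = 0
T(k, h) = -12*k (T(k, h) = -12*k + 0*h = -12*k + 0 = -12*k)
(-2429 - 1*1982) + T(-19, B(W(P(-2), 6))) = (-2429 - 1*1982) - 12*(-19) = (-2429 - 1982) + 228 = -4411 + 228 = -4183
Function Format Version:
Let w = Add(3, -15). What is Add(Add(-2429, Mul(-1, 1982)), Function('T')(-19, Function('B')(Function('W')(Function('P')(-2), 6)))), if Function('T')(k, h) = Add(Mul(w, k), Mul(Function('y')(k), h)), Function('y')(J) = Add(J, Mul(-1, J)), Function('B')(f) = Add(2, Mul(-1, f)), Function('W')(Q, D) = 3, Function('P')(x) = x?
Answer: -4183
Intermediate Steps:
w = -12
Function('y')(J) = 0
Function('T')(k, h) = Mul(-12, k) (Function('T')(k, h) = Add(Mul(-12, k), Mul(0, h)) = Add(Mul(-12, k), 0) = Mul(-12, k))
Add(Add(-2429, Mul(-1, 1982)), Function('T')(-19, Function('B')(Function('W')(Function('P')(-2), 6)))) = Add(Add(-2429, Mul(-1, 1982)), Mul(-12, -19)) = Add(Add(-2429, -1982), 228) = Add(-4411, 228) = -4183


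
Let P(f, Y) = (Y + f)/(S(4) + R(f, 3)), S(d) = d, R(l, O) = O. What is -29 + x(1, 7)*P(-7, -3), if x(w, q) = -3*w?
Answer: -173/7 ≈ -24.714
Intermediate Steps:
P(f, Y) = Y/7 + f/7 (P(f, Y) = (Y + f)/(4 + 3) = (Y + f)/7 = (Y + f)*(⅐) = Y/7 + f/7)
-29 + x(1, 7)*P(-7, -3) = -29 + (-3*1)*((⅐)*(-3) + (⅐)*(-7)) = -29 - 3*(-3/7 - 1) = -29 - 3*(-10/7) = -29 + 30/7 = -173/7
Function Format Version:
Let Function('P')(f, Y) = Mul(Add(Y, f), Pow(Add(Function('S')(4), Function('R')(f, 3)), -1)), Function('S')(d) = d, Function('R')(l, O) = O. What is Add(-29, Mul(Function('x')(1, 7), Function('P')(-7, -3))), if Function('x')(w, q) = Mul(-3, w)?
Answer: Rational(-173, 7) ≈ -24.714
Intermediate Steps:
Function('P')(f, Y) = Add(Mul(Rational(1, 7), Y), Mul(Rational(1, 7), f)) (Function('P')(f, Y) = Mul(Add(Y, f), Pow(Add(4, 3), -1)) = Mul(Add(Y, f), Pow(7, -1)) = Mul(Add(Y, f), Rational(1, 7)) = Add(Mul(Rational(1, 7), Y), Mul(Rational(1, 7), f)))
Add(-29, Mul(Function('x')(1, 7), Function('P')(-7, -3))) = Add(-29, Mul(Mul(-3, 1), Add(Mul(Rational(1, 7), -3), Mul(Rational(1, 7), -7)))) = Add(-29, Mul(-3, Add(Rational(-3, 7), -1))) = Add(-29, Mul(-3, Rational(-10, 7))) = Add(-29, Rational(30, 7)) = Rational(-173, 7)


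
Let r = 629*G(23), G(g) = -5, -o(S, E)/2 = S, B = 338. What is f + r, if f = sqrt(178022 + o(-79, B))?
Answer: -3145 + 2*sqrt(44545) ≈ -2722.9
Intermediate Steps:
o(S, E) = -2*S
f = 2*sqrt(44545) (f = sqrt(178022 - 2*(-79)) = sqrt(178022 + 158) = sqrt(178180) = 2*sqrt(44545) ≈ 422.11)
r = -3145 (r = 629*(-5) = -3145)
f + r = 2*sqrt(44545) - 3145 = -3145 + 2*sqrt(44545)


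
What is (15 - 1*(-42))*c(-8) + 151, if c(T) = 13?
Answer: 892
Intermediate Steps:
(15 - 1*(-42))*c(-8) + 151 = (15 - 1*(-42))*13 + 151 = (15 + 42)*13 + 151 = 57*13 + 151 = 741 + 151 = 892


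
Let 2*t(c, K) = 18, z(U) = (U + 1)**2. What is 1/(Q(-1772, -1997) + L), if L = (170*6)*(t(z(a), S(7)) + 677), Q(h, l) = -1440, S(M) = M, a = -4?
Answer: 1/698280 ≈ 1.4321e-6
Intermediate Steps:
z(U) = (1 + U)**2
t(c, K) = 9 (t(c, K) = (1/2)*18 = 9)
L = 699720 (L = (170*6)*(9 + 677) = 1020*686 = 699720)
1/(Q(-1772, -1997) + L) = 1/(-1440 + 699720) = 1/698280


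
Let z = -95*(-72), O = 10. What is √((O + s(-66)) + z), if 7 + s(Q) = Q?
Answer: 3*√753 ≈ 82.323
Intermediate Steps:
s(Q) = -7 + Q
z = 6840
√((O + s(-66)) + z) = √((10 + (-7 - 66)) + 6840) = √((10 - 73) + 6840) = √(-63 + 6840) = √6777 = 3*√753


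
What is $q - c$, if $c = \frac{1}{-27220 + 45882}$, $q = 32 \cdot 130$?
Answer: $\frac{77633919}{18662} \approx 4160.0$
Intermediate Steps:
$q = 4160$
$c = \frac{1}{18662} \approx 5.3585 \cdot 10^{-5}$
$q - c = 4160 - \frac{1}{18662} = \frac{77633919}{18662}$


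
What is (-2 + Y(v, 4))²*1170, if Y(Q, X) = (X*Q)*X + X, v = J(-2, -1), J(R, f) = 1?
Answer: 379080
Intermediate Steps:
v = 1
Y(Q, X) = X + Q*X² (Y(Q, X) = (Q*X)*X + X = Q*X² + X = X + Q*X²)
(-2 + Y(v, 4))²*1170 = (-2 + 4*(1 + 1*4))²*1170 = (-2 + 4*(1 + 4))²*1170 = (-2 + 4*5)²*1170 = (-2 + 20)²*1170 = 18²*1170 = 324*1170 = 379080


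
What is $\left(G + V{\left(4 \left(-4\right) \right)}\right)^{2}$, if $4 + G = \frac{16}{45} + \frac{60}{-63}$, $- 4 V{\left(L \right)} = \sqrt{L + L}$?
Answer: $\frac{1898254}{99225} + \frac{2896 i \sqrt{2}}{315} \approx 19.131 + 13.002 i$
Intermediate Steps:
$V{\left(L \right)} = - \frac{\sqrt{2} \sqrt{L}}{4}$ ($V{\left(L \right)} = - \frac{\sqrt{L + L}}{4} = - \frac{\sqrt{2 L}}{4} = - \frac{\sqrt{2} \sqrt{L}}{4}$)
$G = - \frac{1448}{315}$ ($G = -4 + \left(\frac{16}{45} + \frac{60}{-63}\right) = -4 + \left(16 \cdot \frac{1}{45} + 60 \left(- \frac{1}{63}\right)\right) = -4 + \left(\frac{16}{45} - \frac{20}{21}\right) = -4 - \frac{188}{315} = - \frac{1448}{315} \approx -4.5968$)
$\left(G + V{\left(4 \left(-4\right) \right)}\right)^{2} = \left(- \frac{1448}{315} - \frac{\sqrt{2} \sqrt{4 \left(-4\right)}}{4}\right)^{2} = \left(- \frac{1448}{315} - \frac{\sqrt{2} \sqrt{-16}}{4}\right)^{2} = \left(- \frac{1448}{315} - \frac{\sqrt{2} \cdot 4 i}{4}\right)^{2} = \left(- \frac{1448}{315} - i \sqrt{2}\right)^{2}$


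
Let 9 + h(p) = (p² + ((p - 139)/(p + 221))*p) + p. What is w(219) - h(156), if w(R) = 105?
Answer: -707166/29 ≈ -24385.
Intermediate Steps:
h(p) = -9 + p + p² + p*(-139 + p)/(221 + p) (h(p) = -9 + ((p² + ((p - 139)/(p + 221))*p) + p) = -9 + ((p² + ((-139 + p)/(221 + p))*p) + p) = -9 + ((p² + p*(-139 + p)/(221 + p)) + p) = -9 + (p + p² + p*(-139 + p)/(221 + p)) = -9 + p + p² + p*(-139 + p)/(221 + p))
w(219) - h(156) = 105 - (-1989 + 156³ + 73*156 + 223*156²)/(221 + 156) = 105 - (-1989 + 3796416 + 11388 + 223*24336)/377 = 105 - (-1989 + 3796416 + 11388 + 5426928)/377 = 105 - 9232743/377 = 105 - 1*710211/29 = 105 - 710211/29 = -707166/29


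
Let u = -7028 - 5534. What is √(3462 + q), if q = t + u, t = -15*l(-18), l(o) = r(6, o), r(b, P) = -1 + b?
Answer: 5*I*√367 ≈ 95.786*I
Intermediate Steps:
l(o) = 5 (l(o) = -1 + 6 = 5)
t = -75 (t = -15*5 = -75)
u = -12562
q = -12637 (q = -75 - 12562 = -12637)
√(3462 + q) = √(3462 - 12637) = √(-9175) = 5*I*√367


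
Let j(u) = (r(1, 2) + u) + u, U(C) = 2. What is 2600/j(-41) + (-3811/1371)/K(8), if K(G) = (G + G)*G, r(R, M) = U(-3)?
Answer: -5707171/175488 ≈ -32.522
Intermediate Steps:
r(R, M) = 2
j(u) = 2 + 2*u (j(u) = (2 + u) + u = 2 + 2*u)
K(G) = 2*G² (K(G) = (2*G)*G = 2*G²)
2600/j(-41) + (-3811/1371)/K(8) = 2600/(2 + 2*(-41)) + (-3811/1371)/((2*8²)) = 2600/(2 - 82) + (-3811*1/1371)/((2*64)) = 2600/(-80) - 3811/1371/128 = 2600*(-1/80) - 3811/1371*1/128 = -65/2 - 3811/175488 = -5707171/175488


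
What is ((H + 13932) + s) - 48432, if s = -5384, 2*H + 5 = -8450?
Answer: -88223/2 ≈ -44112.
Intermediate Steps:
H = -8455/2 (H = -5/2 + (½)*(-8450) = -5/2 - 4225 = -8455/2 ≈ -4227.5)
((H + 13932) + s) - 48432 = ((-8455/2 + 13932) - 5384) - 48432 = (19409/2 - 5384) - 48432 = 8641/2 - 48432 = -88223/2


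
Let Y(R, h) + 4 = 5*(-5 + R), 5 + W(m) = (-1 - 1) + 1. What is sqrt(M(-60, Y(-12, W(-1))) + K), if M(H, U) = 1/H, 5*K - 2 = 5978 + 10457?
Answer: sqrt(2958645)/30 ≈ 57.336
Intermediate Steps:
W(m) = -6 (W(m) = -5 + ((-1 - 1) + 1) = -5 + (-2 + 1) = -5 - 1 = -6)
Y(R, h) = -29 + 5*R (Y(R, h) = -4 + 5*(-5 + R) = -4 + (-25 + 5*R) = -29 + 5*R)
K = 16437/5 (K = 2/5 + (5978 + 10457)/5 = 2/5 + (1/5)*16435 = 2/5 + 3287 = 16437/5 ≈ 3287.4)
sqrt(M(-60, Y(-12, W(-1))) + K) = sqrt(1/(-60) + 16437/5) = sqrt(-1/60 + 16437/5) = sqrt(197243/60) = sqrt(2958645)/30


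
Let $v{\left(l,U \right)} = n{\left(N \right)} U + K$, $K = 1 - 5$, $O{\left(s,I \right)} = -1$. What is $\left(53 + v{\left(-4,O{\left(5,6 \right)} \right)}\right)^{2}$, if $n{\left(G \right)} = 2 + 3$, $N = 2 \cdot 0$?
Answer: $1936$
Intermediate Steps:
$K = -4$
$N = 0$
$n{\left(G \right)} = 5$
$v{\left(l,U \right)} = -4 + 5 U$ ($v{\left(l,U \right)} = 5 U - 4 = -4 + 5 U$)
$\left(53 + v{\left(-4,O{\left(5,6 \right)} \right)}\right)^{2} = \left(53 + \left(-4 + 5 \left(-1\right)\right)\right)^{2} = \left(53 - 9\right)^{2} = 44^{2} = 1936$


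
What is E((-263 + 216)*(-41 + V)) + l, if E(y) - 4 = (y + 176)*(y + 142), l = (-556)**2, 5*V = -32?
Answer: 150141631/25 ≈ 6.0057e+6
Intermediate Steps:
V = -32/5 (V = (1/5)*(-32) = -32/5 ≈ -6.4000)
l = 309136
E(y) = 4 + (142 + y)*(176 + y) (E(y) = 4 + (y + 176)*(y + 142) = 4 + (176 + y)*(142 + y) = 4 + (142 + y)*(176 + y))
E((-263 + 216)*(-41 + V)) + l = (24996 + ((-263 + 216)*(-41 - 32/5))**2 + 318*((-263 + 216)*(-41 - 32/5))) + 309136 = (24996 + (-47*(-237/5))**2 + 318*(-47*(-237/5))) + 309136 = (24996 + (11139/5)**2 + 318*(11139/5)) + 309136 = (24996 + 124077321/25 + 3542202/5) + 309136 = 142413231/25 + 309136 = 150141631/25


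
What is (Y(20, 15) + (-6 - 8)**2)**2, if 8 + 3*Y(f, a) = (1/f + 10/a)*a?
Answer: 5583769/144 ≈ 38776.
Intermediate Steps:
Y(f, a) = -8/3 + a*(1/f + 10/a)/3 (Y(f, a) = -8/3 + ((1/f + 10/a)*a)/3 = -8/3 + (a*(1/f + 10/a))/3 = -8/3 + a*(1/f + 10/a)/3)
(Y(20, 15) + (-6 - 8)**2)**2 = ((1/3)*(15 + 2*20)/20 + (-6 - 8)**2)**2 = ((1/3)*(1/20)*(15 + 40) + (-14)**2)**2 = ((1/3)*(1/20)*55 + 196)**2 = (11/12 + 196)**2 = (2363/12)**2 = 5583769/144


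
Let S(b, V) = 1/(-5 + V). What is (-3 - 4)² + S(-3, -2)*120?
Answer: 223/7 ≈ 31.857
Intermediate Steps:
(-3 - 4)² + S(-3, -2)*120 = (-3 - 4)² + 120/(-5 - 2) = (-7)² + 120/(-7) = 49 - ⅐*120 = 49 - 120/7 = 223/7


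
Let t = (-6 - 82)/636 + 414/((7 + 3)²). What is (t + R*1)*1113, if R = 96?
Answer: 5565091/50 ≈ 1.1130e+5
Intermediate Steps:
t = 31813/7950 (t = -88*1/636 + 414/(10²) = -22/159 + 414/100 = -22/159 + 414*(1/100) = -22/159 + 207/50 = 31813/7950 ≈ 4.0016)
(t + R*1)*1113 = (31813/7950 + 96*1)*1113 = (31813/7950 + 96)*1113 = (795013/7950)*1113 = 5565091/50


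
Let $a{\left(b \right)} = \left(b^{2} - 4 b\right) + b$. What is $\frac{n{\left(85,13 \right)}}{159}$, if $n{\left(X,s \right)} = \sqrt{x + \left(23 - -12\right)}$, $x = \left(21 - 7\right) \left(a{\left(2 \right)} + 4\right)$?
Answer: $\frac{\sqrt{7}}{53} \approx 0.04992$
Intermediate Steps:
$a{\left(b \right)} = b^{2} - 3 b$
$x = 28$ ($x = \left(21 - 7\right) \left(2 \left(-3 + 2\right) + 4\right) = 14 \left(2 \left(-1\right) + 4\right) = 14 \left(-2 + 4\right) = 14 \cdot 2 = 28$)
$n{\left(X,s \right)} = 3 \sqrt{7}$ ($n{\left(X,s \right)} = \sqrt{28 + \left(23 - -12\right)} = \sqrt{28 + \left(23 + 12\right)} = \sqrt{28 + 35} = \sqrt{63} = 3 \sqrt{7}$)
$\frac{n{\left(85,13 \right)}}{159} = \frac{3 \sqrt{7}}{159} = 3 \sqrt{7} \cdot \frac{1}{159} = \frac{\sqrt{7}}{53}$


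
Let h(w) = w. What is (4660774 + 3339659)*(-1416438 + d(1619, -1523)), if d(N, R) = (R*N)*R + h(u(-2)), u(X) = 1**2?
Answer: 30032833551139062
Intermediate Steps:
u(X) = 1
d(N, R) = 1 + N*R**2 (d(N, R) = (R*N)*R + 1 = (N*R)*R + 1 = N*R**2 + 1 = 1 + N*R**2)
(4660774 + 3339659)*(-1416438 + d(1619, -1523)) = (4660774 + 3339659)*(-1416438 + (1 + 1619*(-1523)**2)) = 8000433*(-1416438 + (1 + 1619*2319529)) = 8000433*(-1416438 + (1 + 3755317451)) = 8000433*(-1416438 + 3755317452) = 8000433*3753901014 = 30032833551139062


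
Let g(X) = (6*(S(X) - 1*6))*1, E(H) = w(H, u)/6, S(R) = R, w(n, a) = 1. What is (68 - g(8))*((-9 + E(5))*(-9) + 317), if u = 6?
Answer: 22204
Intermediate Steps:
E(H) = 1/6
g(X) = -36 + 6*X (g(X) = (6*(X - 1*6))*1 = (6*(X - 6))*1 = (6*(-6 + X))*1 = (-36 + 6*X)*1 = -36 + 6*X)
(68 - g(8))*((-9 + E(5))*(-9) + 317) = (68 - (-36 + 6*8))*((-9 + 1/6)*(-9) + 317) = (68 - (-36 + 48))*(-53/6*(-9) + 317) = (68 - 1*12)*(159/2 + 317) = (68 - 12)*(793/2) = 56*(793/2) = 22204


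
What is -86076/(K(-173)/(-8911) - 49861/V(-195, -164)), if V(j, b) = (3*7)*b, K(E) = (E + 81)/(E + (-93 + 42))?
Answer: -5283256049568/888619913 ≈ -5945.5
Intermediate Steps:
K(E) = (81 + E)/(-51 + E) (K(E) = (81 + E)/(E - 51) = (81 + E)/(-51 + E))
V(j, b) = 21*b
-86076/(K(-173)/(-8911) - 49861/V(-195, -164)) = -86076/(((81 - 173)/(-51 - 173))/(-8911) - 49861/(21*(-164))) = -86076/((-92/(-224))*(-1/8911) - 49861/(-3444)) = -86076/(-1/224*(-92)*(-1/8911) - 49861*(-1/3444)) = -86076/((23/56)*(-1/8911) + 7123/492) = -86076/(-23/499016 + 7123/492) = -86076/888619913/61378968 = -86076*61378968/888619913 = -5283256049568/888619913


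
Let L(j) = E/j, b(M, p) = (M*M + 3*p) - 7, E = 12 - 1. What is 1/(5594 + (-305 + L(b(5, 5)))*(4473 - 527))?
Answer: -3/3589862 ≈ -8.3569e-7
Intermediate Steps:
E = 11
b(M, p) = -7 + M² + 3*p (b(M, p) = (M² + 3*p) - 7 = -7 + M² + 3*p)
L(j) = 11/j
1/(5594 + (-305 + L(b(5, 5)))*(4473 - 527)) = 1/(5594 + (-305 + 11/(-7 + 5² + 3*5))*(4473 - 527)) = 1/(5594 + (-305 + 11/(-7 + 25 + 15))*3946) = 1/(5594 + (-305 + 11/33)*3946) = 1/(5594 + (-305 + 11*(1/33))*3946) = 1/(5594 + (-305 + ⅓)*3946) = 1/(5594 - 914/3*3946) = 1/(5594 - 3606644/3) = 1/(-3589862/3) = -3/3589862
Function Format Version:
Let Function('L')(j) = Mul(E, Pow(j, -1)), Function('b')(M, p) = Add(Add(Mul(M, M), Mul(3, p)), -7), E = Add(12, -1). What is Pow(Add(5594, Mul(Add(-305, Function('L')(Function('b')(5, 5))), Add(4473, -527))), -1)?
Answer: Rational(-3, 3589862) ≈ -8.3569e-7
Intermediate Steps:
E = 11
Function('b')(M, p) = Add(-7, Pow(M, 2), Mul(3, p)) (Function('b')(M, p) = Add(Add(Pow(M, 2), Mul(3, p)), -7) = Add(-7, Pow(M, 2), Mul(3, p)))
Function('L')(j) = Mul(11, Pow(j, -1))
Pow(Add(5594, Mul(Add(-305, Function('L')(Function('b')(5, 5))), Add(4473, -527))), -1) = Pow(Add(5594, Mul(Add(-305, Mul(11, Pow(Add(-7, Pow(5, 2), Mul(3, 5)), -1))), Add(4473, -527))), -1) = Pow(Add(5594, Mul(Add(-305, Mul(11, Pow(Add(-7, 25, 15), -1))), 3946)), -1) = Pow(Add(5594, Mul(Add(-305, Mul(11, Pow(33, -1))), 3946)), -1) = Pow(Add(5594, Mul(Add(-305, Mul(11, Rational(1, 33))), 3946)), -1) = Pow(Add(5594, Mul(Add(-305, Rational(1, 3)), 3946)), -1) = Pow(Add(5594, Mul(Rational(-914, 3), 3946)), -1) = Pow(Add(5594, Rational(-3606644, 3)), -1) = Pow(Rational(-3589862, 3), -1) = Rational(-3, 3589862)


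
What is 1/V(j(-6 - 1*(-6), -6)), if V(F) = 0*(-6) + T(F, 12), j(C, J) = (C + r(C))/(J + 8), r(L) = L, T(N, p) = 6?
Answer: ⅙ ≈ 0.16667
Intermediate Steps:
j(C, J) = 2*C/(8 + J) (j(C, J) = (C + C)/(J + 8) = (2*C)/(8 + J) = 2*C/(8 + J))
V(F) = 6 (V(F) = 0*(-6) + 6 = 0 + 6 = 6)
1/V(j(-6 - 1*(-6), -6)) = 1/6 = ⅙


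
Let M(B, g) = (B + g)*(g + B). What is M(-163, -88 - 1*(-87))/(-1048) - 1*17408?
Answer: -2283810/131 ≈ -17434.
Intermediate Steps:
M(B, g) = (B + g)² (M(B, g) = (B + g)*(B + g) = (B + g)²)
M(-163, -88 - 1*(-87))/(-1048) - 1*17408 = (-163 + (-88 - 1*(-87)))²/(-1048) - 1*17408 = (-163 + (-88 + 87))²*(-1/1048) - 17408 = (-163 - 1)²*(-1/1048) - 17408 = (-164)²*(-1/1048) - 17408 = 26896*(-1/1048) - 17408 = -3362/131 - 17408 = -2283810/131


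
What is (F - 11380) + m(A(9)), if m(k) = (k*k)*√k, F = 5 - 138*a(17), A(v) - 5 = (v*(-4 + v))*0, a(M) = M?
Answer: -13721 + 25*√5 ≈ -13665.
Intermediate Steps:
A(v) = 5 (A(v) = 5 + (v*(-4 + v))*0 = 5 + 0 = 5)
F = -2341 (F = 5 - 138*17 = 5 - 2346 = -2341)
m(k) = k^(5/2) (m(k) = k²*√k = k^(5/2))
(F - 11380) + m(A(9)) = (-2341 - 11380) + 5^(5/2) = -13721 + 25*√5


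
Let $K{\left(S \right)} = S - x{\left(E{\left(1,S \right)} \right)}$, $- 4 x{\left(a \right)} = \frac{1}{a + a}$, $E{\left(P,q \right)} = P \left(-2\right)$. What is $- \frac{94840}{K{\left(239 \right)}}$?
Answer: $- \frac{1517440}{3823} \approx -396.92$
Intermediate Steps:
$E{\left(P,q \right)} = - 2 P$
$x{\left(a \right)} = - \frac{1}{8 a}$ ($x{\left(a \right)} = - \frac{1}{4 \left(a + a\right)} = - \frac{1}{4 \cdot 2 a} = - \frac{\frac{1}{2} \frac{1}{a}}{4} = - \frac{1}{8 a}$)
$K{\left(S \right)} = - \frac{1}{16} + S$ ($K{\left(S \right)} = S - - \frac{1}{8 \left(\left(-2\right) 1\right)} = S - - \frac{1}{8 \left(-2\right)} = S - \left(- \frac{1}{8}\right) \left(- \frac{1}{2}\right) = S - \frac{1}{16} = - \frac{1}{16} + S$)
$- \frac{94840}{K{\left(239 \right)}} = - \frac{94840}{- \frac{1}{16} + 239} = - \frac{94840}{\frac{3823}{16}} = \left(-94840\right) \frac{16}{3823} = - \frac{1517440}{3823}$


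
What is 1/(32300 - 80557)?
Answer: -1/48257 ≈ -2.0722e-5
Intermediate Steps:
1/(32300 - 80557) = 1/(-48257) = -1/48257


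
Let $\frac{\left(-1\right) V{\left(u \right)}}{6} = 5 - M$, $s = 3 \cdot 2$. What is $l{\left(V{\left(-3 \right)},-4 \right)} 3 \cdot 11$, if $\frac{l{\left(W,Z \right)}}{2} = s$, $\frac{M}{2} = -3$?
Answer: $396$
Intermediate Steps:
$M = -6$ ($M = 2 \left(-3\right) = -6$)
$s = 6$
$V{\left(u \right)} = -66$ ($V{\left(u \right)} = - 6 \left(5 - -6\right) = - 6 \left(5 + 6\right) = \left(-6\right) 11 = -66$)
$l{\left(W,Z \right)} = 12$ ($l{\left(W,Z \right)} = 2 \cdot 6 = 12$)
$l{\left(V{\left(-3 \right)},-4 \right)} 3 \cdot 11 = 12 \cdot 3 \cdot 11 = 36 \cdot 11 = 396$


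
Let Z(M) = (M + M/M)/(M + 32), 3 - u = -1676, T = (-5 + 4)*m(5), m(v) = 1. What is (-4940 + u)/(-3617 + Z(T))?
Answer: 3261/3617 ≈ 0.90158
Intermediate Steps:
T = -1 (T = (-5 + 4)*1 = -1*1 = -1)
u = 1679 (u = 3 - 1*(-1676) = 3 + 1676 = 1679)
Z(M) = (1 + M)/(32 + M) (Z(M) = (M + 1)/(32 + M) = (1 + M)/(32 + M))
(-4940 + u)/(-3617 + Z(T)) = (-4940 + 1679)/(-3617 + (1 - 1)/(32 - 1)) = -3261/(-3617 + 0/31) = -3261/(-3617 + (1/31)*0) = -3261/(-3617 + 0) = -3261/(-3617) = -3261*(-1/3617) = 3261/3617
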